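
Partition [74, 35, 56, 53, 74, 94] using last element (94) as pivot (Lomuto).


Pivot: 94
  74 <= 94: advance i (no swap)
  35 <= 94: advance i (no swap)
  56 <= 94: advance i (no swap)
  53 <= 94: advance i (no swap)
  74 <= 94: advance i (no swap)
Place pivot at 5: [74, 35, 56, 53, 74, 94]

Partitioned: [74, 35, 56, 53, 74, 94]


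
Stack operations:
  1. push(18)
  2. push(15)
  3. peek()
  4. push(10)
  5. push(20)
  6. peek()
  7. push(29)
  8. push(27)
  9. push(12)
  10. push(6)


push(18) -> [18]
push(15) -> [18, 15]
peek()->15
push(10) -> [18, 15, 10]
push(20) -> [18, 15, 10, 20]
peek()->20
push(29) -> [18, 15, 10, 20, 29]
push(27) -> [18, 15, 10, 20, 29, 27]
push(12) -> [18, 15, 10, 20, 29, 27, 12]
push(6) -> [18, 15, 10, 20, 29, 27, 12, 6]

Final stack: [18, 15, 10, 20, 29, 27, 12, 6]


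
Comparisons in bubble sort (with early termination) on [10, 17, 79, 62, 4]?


Algorithm: bubble sort (with early termination)
Input: [10, 17, 79, 62, 4]
Sorted: [4, 10, 17, 62, 79]

10


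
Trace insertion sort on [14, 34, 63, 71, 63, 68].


Initial: [14, 34, 63, 71, 63, 68]
Insert 34: [14, 34, 63, 71, 63, 68]
Insert 63: [14, 34, 63, 71, 63, 68]
Insert 71: [14, 34, 63, 71, 63, 68]
Insert 63: [14, 34, 63, 63, 71, 68]
Insert 68: [14, 34, 63, 63, 68, 71]

Sorted: [14, 34, 63, 63, 68, 71]


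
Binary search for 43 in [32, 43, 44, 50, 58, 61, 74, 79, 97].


Step 1: lo=0, hi=8, mid=4, val=58
Step 2: lo=0, hi=3, mid=1, val=43

Found at index 1


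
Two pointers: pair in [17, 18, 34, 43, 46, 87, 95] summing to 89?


lo=0(17)+hi=6(95)=112
lo=0(17)+hi=5(87)=104
lo=0(17)+hi=4(46)=63
lo=1(18)+hi=4(46)=64
lo=2(34)+hi=4(46)=80
lo=3(43)+hi=4(46)=89

Yes: 43+46=89


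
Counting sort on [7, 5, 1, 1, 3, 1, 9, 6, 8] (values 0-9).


Input: [7, 5, 1, 1, 3, 1, 9, 6, 8]
Counts: [0, 3, 0, 1, 0, 1, 1, 1, 1, 1]

Sorted: [1, 1, 1, 3, 5, 6, 7, 8, 9]


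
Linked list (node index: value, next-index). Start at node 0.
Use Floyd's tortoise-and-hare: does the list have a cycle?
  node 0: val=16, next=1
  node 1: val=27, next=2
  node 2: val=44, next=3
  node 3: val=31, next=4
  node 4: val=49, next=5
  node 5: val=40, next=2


Floyd's tortoise (slow, +1) and hare (fast, +2):
  init: slow=0, fast=0
  step 1: slow=1, fast=2
  step 2: slow=2, fast=4
  step 3: slow=3, fast=2
  step 4: slow=4, fast=4
  slow == fast at node 4: cycle detected

Cycle: yes


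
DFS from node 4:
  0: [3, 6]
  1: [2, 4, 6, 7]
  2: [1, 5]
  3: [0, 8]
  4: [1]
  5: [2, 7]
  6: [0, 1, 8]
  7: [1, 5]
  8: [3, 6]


Visit 4, push [1]
Visit 1, push [7, 6, 2]
Visit 2, push [5]
Visit 5, push [7]
Visit 7, push []
Visit 6, push [8, 0]
Visit 0, push [3]
Visit 3, push [8]
Visit 8, push []

DFS order: [4, 1, 2, 5, 7, 6, 0, 3, 8]


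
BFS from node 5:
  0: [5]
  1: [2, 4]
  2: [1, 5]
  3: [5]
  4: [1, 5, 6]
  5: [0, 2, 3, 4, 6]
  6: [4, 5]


Visit 5, enqueue [0, 2, 3, 4, 6]
Visit 0, enqueue []
Visit 2, enqueue [1]
Visit 3, enqueue []
Visit 4, enqueue []
Visit 6, enqueue []
Visit 1, enqueue []

BFS order: [5, 0, 2, 3, 4, 6, 1]


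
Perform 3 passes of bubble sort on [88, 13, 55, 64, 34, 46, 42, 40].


Initial: [88, 13, 55, 64, 34, 46, 42, 40]
Pass 1: [13, 55, 64, 34, 46, 42, 40, 88] (7 swaps)
Pass 2: [13, 55, 34, 46, 42, 40, 64, 88] (4 swaps)
Pass 3: [13, 34, 46, 42, 40, 55, 64, 88] (4 swaps)

After 3 passes: [13, 34, 46, 42, 40, 55, 64, 88]


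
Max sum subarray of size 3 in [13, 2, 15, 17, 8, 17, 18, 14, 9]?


[0:3]: 30
[1:4]: 34
[2:5]: 40
[3:6]: 42
[4:7]: 43
[5:8]: 49
[6:9]: 41

Max: 49 at [5:8]


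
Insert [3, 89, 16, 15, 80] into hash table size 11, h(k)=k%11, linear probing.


Insert 3: h=3 -> slot 3
Insert 89: h=1 -> slot 1
Insert 16: h=5 -> slot 5
Insert 15: h=4 -> slot 4
Insert 80: h=3, 3 probes -> slot 6

Table: [None, 89, None, 3, 15, 16, 80, None, None, None, None]


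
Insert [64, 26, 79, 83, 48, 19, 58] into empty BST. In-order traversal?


Insert 64: root
Insert 26: L from 64
Insert 79: R from 64
Insert 83: R from 64 -> R from 79
Insert 48: L from 64 -> R from 26
Insert 19: L from 64 -> L from 26
Insert 58: L from 64 -> R from 26 -> R from 48

In-order: [19, 26, 48, 58, 64, 79, 83]


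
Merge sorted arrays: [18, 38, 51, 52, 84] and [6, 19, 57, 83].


Take 6 from B
Take 18 from A
Take 19 from B
Take 38 from A
Take 51 from A
Take 52 from A
Take 57 from B
Take 83 from B

Merged: [6, 18, 19, 38, 51, 52, 57, 83, 84]


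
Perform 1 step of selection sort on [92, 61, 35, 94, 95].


Initial: [92, 61, 35, 94, 95]
Step 1: min=35 at 2
  Swap: [35, 61, 92, 94, 95]

After 1 step: [35, 61, 92, 94, 95]


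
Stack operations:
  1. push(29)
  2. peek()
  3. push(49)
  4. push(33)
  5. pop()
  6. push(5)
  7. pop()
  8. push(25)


push(29) -> [29]
peek()->29
push(49) -> [29, 49]
push(33) -> [29, 49, 33]
pop()->33, [29, 49]
push(5) -> [29, 49, 5]
pop()->5, [29, 49]
push(25) -> [29, 49, 25]

Final stack: [29, 49, 25]


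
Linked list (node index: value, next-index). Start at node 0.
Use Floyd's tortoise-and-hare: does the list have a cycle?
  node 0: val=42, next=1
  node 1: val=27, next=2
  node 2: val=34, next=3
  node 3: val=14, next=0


Floyd's tortoise (slow, +1) and hare (fast, +2):
  init: slow=0, fast=0
  step 1: slow=1, fast=2
  step 2: slow=2, fast=0
  step 3: slow=3, fast=2
  step 4: slow=0, fast=0
  slow == fast at node 0: cycle detected

Cycle: yes


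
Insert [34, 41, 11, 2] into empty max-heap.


Insert 34: [34]
Insert 41: [41, 34]
Insert 11: [41, 34, 11]
Insert 2: [41, 34, 11, 2]

Final heap: [41, 34, 11, 2]


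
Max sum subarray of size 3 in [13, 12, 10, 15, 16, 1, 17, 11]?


[0:3]: 35
[1:4]: 37
[2:5]: 41
[3:6]: 32
[4:7]: 34
[5:8]: 29

Max: 41 at [2:5]


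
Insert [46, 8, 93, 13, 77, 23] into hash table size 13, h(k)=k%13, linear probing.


Insert 46: h=7 -> slot 7
Insert 8: h=8 -> slot 8
Insert 93: h=2 -> slot 2
Insert 13: h=0 -> slot 0
Insert 77: h=12 -> slot 12
Insert 23: h=10 -> slot 10

Table: [13, None, 93, None, None, None, None, 46, 8, None, 23, None, 77]


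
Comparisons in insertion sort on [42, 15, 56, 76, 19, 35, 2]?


Algorithm: insertion sort
Input: [42, 15, 56, 76, 19, 35, 2]
Sorted: [2, 15, 19, 35, 42, 56, 76]

17


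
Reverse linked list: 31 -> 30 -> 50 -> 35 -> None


Step 1: curr=31, set curr.next=prev(None) | reversed so far: 31
Step 2: curr=30, set curr.next=prev(31) | reversed so far: 30 -> 31
Step 3: curr=50, set curr.next=prev(30) | reversed so far: 50 -> 30 -> 31
Step 4: curr=35, set curr.next=prev(50) | reversed so far: 35 -> 50 -> 30 -> 31

35 -> 50 -> 30 -> 31 -> None


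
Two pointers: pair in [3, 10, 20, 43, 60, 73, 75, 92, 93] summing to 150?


lo=0(3)+hi=8(93)=96
lo=1(10)+hi=8(93)=103
lo=2(20)+hi=8(93)=113
lo=3(43)+hi=8(93)=136
lo=4(60)+hi=8(93)=153
lo=4(60)+hi=7(92)=152
lo=4(60)+hi=6(75)=135
lo=5(73)+hi=6(75)=148

No pair found


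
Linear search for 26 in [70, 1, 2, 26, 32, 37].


i=0: 70!=26
i=1: 1!=26
i=2: 2!=26
i=3: 26==26 found!

Found at 3, 4 comps


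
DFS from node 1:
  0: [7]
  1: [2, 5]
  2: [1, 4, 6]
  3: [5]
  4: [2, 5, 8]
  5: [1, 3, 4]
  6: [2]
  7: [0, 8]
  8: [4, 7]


Visit 1, push [5, 2]
Visit 2, push [6, 4]
Visit 4, push [8, 5]
Visit 5, push [3]
Visit 3, push []
Visit 8, push [7]
Visit 7, push [0]
Visit 0, push []
Visit 6, push []

DFS order: [1, 2, 4, 5, 3, 8, 7, 0, 6]


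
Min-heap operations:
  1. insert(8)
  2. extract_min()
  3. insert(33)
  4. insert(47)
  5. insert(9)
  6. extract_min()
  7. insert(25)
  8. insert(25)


insert(8) -> [8]
extract_min()->8, []
insert(33) -> [33]
insert(47) -> [33, 47]
insert(9) -> [9, 47, 33]
extract_min()->9, [33, 47]
insert(25) -> [25, 47, 33]
insert(25) -> [25, 25, 33, 47]

Final heap: [25, 25, 33, 47]


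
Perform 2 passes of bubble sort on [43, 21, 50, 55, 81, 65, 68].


Initial: [43, 21, 50, 55, 81, 65, 68]
Pass 1: [21, 43, 50, 55, 65, 68, 81] (3 swaps)
Pass 2: [21, 43, 50, 55, 65, 68, 81] (0 swaps)

After 2 passes: [21, 43, 50, 55, 65, 68, 81]


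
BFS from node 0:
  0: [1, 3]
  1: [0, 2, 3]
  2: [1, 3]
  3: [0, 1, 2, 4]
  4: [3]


Visit 0, enqueue [1, 3]
Visit 1, enqueue [2]
Visit 3, enqueue [4]
Visit 2, enqueue []
Visit 4, enqueue []

BFS order: [0, 1, 3, 2, 4]


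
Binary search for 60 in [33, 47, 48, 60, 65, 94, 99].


Step 1: lo=0, hi=6, mid=3, val=60

Found at index 3


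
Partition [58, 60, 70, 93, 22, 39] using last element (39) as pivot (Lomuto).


Pivot: 39
  22 <= 39: swap -> [22, 60, 70, 93, 58, 39]
Place pivot at 1: [22, 39, 70, 93, 58, 60]

Partitioned: [22, 39, 70, 93, 58, 60]


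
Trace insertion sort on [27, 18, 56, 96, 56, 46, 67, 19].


Initial: [27, 18, 56, 96, 56, 46, 67, 19]
Insert 18: [18, 27, 56, 96, 56, 46, 67, 19]
Insert 56: [18, 27, 56, 96, 56, 46, 67, 19]
Insert 96: [18, 27, 56, 96, 56, 46, 67, 19]
Insert 56: [18, 27, 56, 56, 96, 46, 67, 19]
Insert 46: [18, 27, 46, 56, 56, 96, 67, 19]
Insert 67: [18, 27, 46, 56, 56, 67, 96, 19]
Insert 19: [18, 19, 27, 46, 56, 56, 67, 96]

Sorted: [18, 19, 27, 46, 56, 56, 67, 96]


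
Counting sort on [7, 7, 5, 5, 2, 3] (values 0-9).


Input: [7, 7, 5, 5, 2, 3]
Counts: [0, 0, 1, 1, 0, 2, 0, 2, 0, 0]

Sorted: [2, 3, 5, 5, 7, 7]


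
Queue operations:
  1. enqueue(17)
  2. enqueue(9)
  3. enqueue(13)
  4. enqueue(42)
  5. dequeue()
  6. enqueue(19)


enqueue(17) -> [17]
enqueue(9) -> [17, 9]
enqueue(13) -> [17, 9, 13]
enqueue(42) -> [17, 9, 13, 42]
dequeue()->17, [9, 13, 42]
enqueue(19) -> [9, 13, 42, 19]

Final queue: [9, 13, 42, 19]


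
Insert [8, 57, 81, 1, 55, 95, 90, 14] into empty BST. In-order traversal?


Insert 8: root
Insert 57: R from 8
Insert 81: R from 8 -> R from 57
Insert 1: L from 8
Insert 55: R from 8 -> L from 57
Insert 95: R from 8 -> R from 57 -> R from 81
Insert 90: R from 8 -> R from 57 -> R from 81 -> L from 95
Insert 14: R from 8 -> L from 57 -> L from 55

In-order: [1, 8, 14, 55, 57, 81, 90, 95]


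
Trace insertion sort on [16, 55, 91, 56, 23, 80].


Initial: [16, 55, 91, 56, 23, 80]
Insert 55: [16, 55, 91, 56, 23, 80]
Insert 91: [16, 55, 91, 56, 23, 80]
Insert 56: [16, 55, 56, 91, 23, 80]
Insert 23: [16, 23, 55, 56, 91, 80]
Insert 80: [16, 23, 55, 56, 80, 91]

Sorted: [16, 23, 55, 56, 80, 91]


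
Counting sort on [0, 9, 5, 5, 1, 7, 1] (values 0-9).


Input: [0, 9, 5, 5, 1, 7, 1]
Counts: [1, 2, 0, 0, 0, 2, 0, 1, 0, 1]

Sorted: [0, 1, 1, 5, 5, 7, 9]


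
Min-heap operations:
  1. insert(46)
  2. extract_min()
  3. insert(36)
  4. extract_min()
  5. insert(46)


insert(46) -> [46]
extract_min()->46, []
insert(36) -> [36]
extract_min()->36, []
insert(46) -> [46]

Final heap: [46]


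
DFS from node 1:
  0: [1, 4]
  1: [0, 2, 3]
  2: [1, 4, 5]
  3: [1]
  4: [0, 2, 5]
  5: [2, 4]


Visit 1, push [3, 2, 0]
Visit 0, push [4]
Visit 4, push [5, 2]
Visit 2, push [5]
Visit 5, push []
Visit 3, push []

DFS order: [1, 0, 4, 2, 5, 3]


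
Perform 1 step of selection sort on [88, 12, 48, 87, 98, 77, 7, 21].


Initial: [88, 12, 48, 87, 98, 77, 7, 21]
Step 1: min=7 at 6
  Swap: [7, 12, 48, 87, 98, 77, 88, 21]

After 1 step: [7, 12, 48, 87, 98, 77, 88, 21]


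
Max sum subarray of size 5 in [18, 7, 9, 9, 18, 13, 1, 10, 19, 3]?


[0:5]: 61
[1:6]: 56
[2:7]: 50
[3:8]: 51
[4:9]: 61
[5:10]: 46

Max: 61 at [0:5]


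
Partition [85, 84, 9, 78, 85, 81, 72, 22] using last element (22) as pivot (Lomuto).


Pivot: 22
  9 <= 22: swap -> [9, 84, 85, 78, 85, 81, 72, 22]
Place pivot at 1: [9, 22, 85, 78, 85, 81, 72, 84]

Partitioned: [9, 22, 85, 78, 85, 81, 72, 84]


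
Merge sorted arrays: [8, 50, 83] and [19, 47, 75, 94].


Take 8 from A
Take 19 from B
Take 47 from B
Take 50 from A
Take 75 from B
Take 83 from A

Merged: [8, 19, 47, 50, 75, 83, 94]


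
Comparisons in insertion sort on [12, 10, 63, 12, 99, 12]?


Algorithm: insertion sort
Input: [12, 10, 63, 12, 99, 12]
Sorted: [10, 12, 12, 12, 63, 99]

8


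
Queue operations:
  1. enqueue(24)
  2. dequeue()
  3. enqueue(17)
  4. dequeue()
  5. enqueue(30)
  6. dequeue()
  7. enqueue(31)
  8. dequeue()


enqueue(24) -> [24]
dequeue()->24, []
enqueue(17) -> [17]
dequeue()->17, []
enqueue(30) -> [30]
dequeue()->30, []
enqueue(31) -> [31]
dequeue()->31, []

Final queue: []


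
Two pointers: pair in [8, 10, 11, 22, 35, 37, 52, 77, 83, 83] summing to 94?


lo=0(8)+hi=9(83)=91
lo=1(10)+hi=9(83)=93
lo=2(11)+hi=9(83)=94

Yes: 11+83=94


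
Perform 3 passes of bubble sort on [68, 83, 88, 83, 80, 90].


Initial: [68, 83, 88, 83, 80, 90]
Pass 1: [68, 83, 83, 80, 88, 90] (2 swaps)
Pass 2: [68, 83, 80, 83, 88, 90] (1 swaps)
Pass 3: [68, 80, 83, 83, 88, 90] (1 swaps)

After 3 passes: [68, 80, 83, 83, 88, 90]


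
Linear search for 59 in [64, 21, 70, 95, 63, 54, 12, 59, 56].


i=0: 64!=59
i=1: 21!=59
i=2: 70!=59
i=3: 95!=59
i=4: 63!=59
i=5: 54!=59
i=6: 12!=59
i=7: 59==59 found!

Found at 7, 8 comps


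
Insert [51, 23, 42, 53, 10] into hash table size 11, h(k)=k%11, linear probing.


Insert 51: h=7 -> slot 7
Insert 23: h=1 -> slot 1
Insert 42: h=9 -> slot 9
Insert 53: h=9, 1 probes -> slot 10
Insert 10: h=10, 1 probes -> slot 0

Table: [10, 23, None, None, None, None, None, 51, None, 42, 53]


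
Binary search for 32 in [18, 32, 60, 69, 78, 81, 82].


Step 1: lo=0, hi=6, mid=3, val=69
Step 2: lo=0, hi=2, mid=1, val=32

Found at index 1


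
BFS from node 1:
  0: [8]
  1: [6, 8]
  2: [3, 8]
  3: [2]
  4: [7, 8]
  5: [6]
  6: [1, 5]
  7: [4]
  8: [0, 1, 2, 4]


Visit 1, enqueue [6, 8]
Visit 6, enqueue [5]
Visit 8, enqueue [0, 2, 4]
Visit 5, enqueue []
Visit 0, enqueue []
Visit 2, enqueue [3]
Visit 4, enqueue [7]
Visit 3, enqueue []
Visit 7, enqueue []

BFS order: [1, 6, 8, 5, 0, 2, 4, 3, 7]


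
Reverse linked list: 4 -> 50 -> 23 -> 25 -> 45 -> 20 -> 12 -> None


Step 1: curr=4, set curr.next=prev(None) | reversed so far: 4
Step 2: curr=50, set curr.next=prev(4) | reversed so far: 50 -> 4
Step 3: curr=23, set curr.next=prev(50) | reversed so far: 23 -> 50 -> 4
Step 4: curr=25, set curr.next=prev(23) | reversed so far: 25 -> 23 -> 50 -> 4
Step 5: curr=45, set curr.next=prev(25) | reversed so far: 45 -> 25 -> 23 -> 50 -> 4
Step 6: curr=20, set curr.next=prev(45) | reversed so far: 20 -> 45 -> 25 -> 23 -> 50 -> 4
Step 7: curr=12, set curr.next=prev(20) | reversed so far: 12 -> 20 -> 45 -> 25 -> 23 -> 50 -> 4

12 -> 20 -> 45 -> 25 -> 23 -> 50 -> 4 -> None


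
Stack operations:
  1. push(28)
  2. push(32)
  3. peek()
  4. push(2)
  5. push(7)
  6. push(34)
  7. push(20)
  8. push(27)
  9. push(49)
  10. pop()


push(28) -> [28]
push(32) -> [28, 32]
peek()->32
push(2) -> [28, 32, 2]
push(7) -> [28, 32, 2, 7]
push(34) -> [28, 32, 2, 7, 34]
push(20) -> [28, 32, 2, 7, 34, 20]
push(27) -> [28, 32, 2, 7, 34, 20, 27]
push(49) -> [28, 32, 2, 7, 34, 20, 27, 49]
pop()->49, [28, 32, 2, 7, 34, 20, 27]

Final stack: [28, 32, 2, 7, 34, 20, 27]


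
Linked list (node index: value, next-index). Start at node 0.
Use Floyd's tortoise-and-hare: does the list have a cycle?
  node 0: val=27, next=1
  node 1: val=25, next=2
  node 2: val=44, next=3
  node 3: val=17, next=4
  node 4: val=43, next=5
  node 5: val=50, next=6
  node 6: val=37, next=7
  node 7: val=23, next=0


Floyd's tortoise (slow, +1) and hare (fast, +2):
  init: slow=0, fast=0
  step 1: slow=1, fast=2
  step 2: slow=2, fast=4
  step 3: slow=3, fast=6
  step 4: slow=4, fast=0
  step 5: slow=5, fast=2
  step 6: slow=6, fast=4
  step 7: slow=7, fast=6
  step 8: slow=0, fast=0
  slow == fast at node 0: cycle detected

Cycle: yes


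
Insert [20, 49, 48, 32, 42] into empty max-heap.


Insert 20: [20]
Insert 49: [49, 20]
Insert 48: [49, 20, 48]
Insert 32: [49, 32, 48, 20]
Insert 42: [49, 42, 48, 20, 32]

Final heap: [49, 42, 48, 20, 32]


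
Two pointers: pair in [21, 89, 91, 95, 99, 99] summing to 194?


lo=0(21)+hi=5(99)=120
lo=1(89)+hi=5(99)=188
lo=2(91)+hi=5(99)=190
lo=3(95)+hi=5(99)=194

Yes: 95+99=194


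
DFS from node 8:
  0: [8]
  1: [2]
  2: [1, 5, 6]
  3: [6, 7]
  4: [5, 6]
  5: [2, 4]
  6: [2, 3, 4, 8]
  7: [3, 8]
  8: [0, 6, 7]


Visit 8, push [7, 6, 0]
Visit 0, push []
Visit 6, push [4, 3, 2]
Visit 2, push [5, 1]
Visit 1, push []
Visit 5, push [4]
Visit 4, push []
Visit 3, push [7]
Visit 7, push []

DFS order: [8, 0, 6, 2, 1, 5, 4, 3, 7]


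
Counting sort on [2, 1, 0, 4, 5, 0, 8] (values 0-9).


Input: [2, 1, 0, 4, 5, 0, 8]
Counts: [2, 1, 1, 0, 1, 1, 0, 0, 1, 0]

Sorted: [0, 0, 1, 2, 4, 5, 8]


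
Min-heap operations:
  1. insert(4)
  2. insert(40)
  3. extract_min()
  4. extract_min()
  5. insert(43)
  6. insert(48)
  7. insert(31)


insert(4) -> [4]
insert(40) -> [4, 40]
extract_min()->4, [40]
extract_min()->40, []
insert(43) -> [43]
insert(48) -> [43, 48]
insert(31) -> [31, 48, 43]

Final heap: [31, 48, 43]


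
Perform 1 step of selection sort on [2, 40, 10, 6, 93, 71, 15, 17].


Initial: [2, 40, 10, 6, 93, 71, 15, 17]
Step 1: min=2 at 0
  Swap: [2, 40, 10, 6, 93, 71, 15, 17]

After 1 step: [2, 40, 10, 6, 93, 71, 15, 17]


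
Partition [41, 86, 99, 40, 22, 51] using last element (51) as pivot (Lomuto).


Pivot: 51
  41 <= 51: advance i (no swap)
  40 <= 51: swap -> [41, 40, 99, 86, 22, 51]
  22 <= 51: swap -> [41, 40, 22, 86, 99, 51]
Place pivot at 3: [41, 40, 22, 51, 99, 86]

Partitioned: [41, 40, 22, 51, 99, 86]


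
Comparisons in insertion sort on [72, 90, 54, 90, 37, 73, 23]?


Algorithm: insertion sort
Input: [72, 90, 54, 90, 37, 73, 23]
Sorted: [23, 37, 54, 72, 73, 90, 90]

17


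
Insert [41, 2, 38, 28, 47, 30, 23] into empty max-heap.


Insert 41: [41]
Insert 2: [41, 2]
Insert 38: [41, 2, 38]
Insert 28: [41, 28, 38, 2]
Insert 47: [47, 41, 38, 2, 28]
Insert 30: [47, 41, 38, 2, 28, 30]
Insert 23: [47, 41, 38, 2, 28, 30, 23]

Final heap: [47, 41, 38, 2, 28, 30, 23]


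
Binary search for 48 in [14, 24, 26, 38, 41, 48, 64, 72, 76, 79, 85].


Step 1: lo=0, hi=10, mid=5, val=48

Found at index 5


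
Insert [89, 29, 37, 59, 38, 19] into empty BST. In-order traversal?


Insert 89: root
Insert 29: L from 89
Insert 37: L from 89 -> R from 29
Insert 59: L from 89 -> R from 29 -> R from 37
Insert 38: L from 89 -> R from 29 -> R from 37 -> L from 59
Insert 19: L from 89 -> L from 29

In-order: [19, 29, 37, 38, 59, 89]


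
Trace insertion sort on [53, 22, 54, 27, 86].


Initial: [53, 22, 54, 27, 86]
Insert 22: [22, 53, 54, 27, 86]
Insert 54: [22, 53, 54, 27, 86]
Insert 27: [22, 27, 53, 54, 86]
Insert 86: [22, 27, 53, 54, 86]

Sorted: [22, 27, 53, 54, 86]


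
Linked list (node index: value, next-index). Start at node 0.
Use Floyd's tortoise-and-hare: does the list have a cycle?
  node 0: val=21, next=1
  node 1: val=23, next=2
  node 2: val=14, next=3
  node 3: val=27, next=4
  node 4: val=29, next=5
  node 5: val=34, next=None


Floyd's tortoise (slow, +1) and hare (fast, +2):
  init: slow=0, fast=0
  step 1: slow=1, fast=2
  step 2: slow=2, fast=4
  step 3: fast 4->5->None, no cycle

Cycle: no


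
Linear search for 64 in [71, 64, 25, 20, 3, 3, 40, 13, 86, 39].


i=0: 71!=64
i=1: 64==64 found!

Found at 1, 2 comps


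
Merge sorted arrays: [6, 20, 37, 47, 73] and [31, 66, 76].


Take 6 from A
Take 20 from A
Take 31 from B
Take 37 from A
Take 47 from A
Take 66 from B
Take 73 from A

Merged: [6, 20, 31, 37, 47, 66, 73, 76]


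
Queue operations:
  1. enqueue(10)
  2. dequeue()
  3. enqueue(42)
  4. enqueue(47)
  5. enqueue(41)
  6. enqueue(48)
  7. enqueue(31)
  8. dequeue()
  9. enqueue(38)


enqueue(10) -> [10]
dequeue()->10, []
enqueue(42) -> [42]
enqueue(47) -> [42, 47]
enqueue(41) -> [42, 47, 41]
enqueue(48) -> [42, 47, 41, 48]
enqueue(31) -> [42, 47, 41, 48, 31]
dequeue()->42, [47, 41, 48, 31]
enqueue(38) -> [47, 41, 48, 31, 38]

Final queue: [47, 41, 48, 31, 38]


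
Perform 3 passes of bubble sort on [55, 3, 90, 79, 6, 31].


Initial: [55, 3, 90, 79, 6, 31]
Pass 1: [3, 55, 79, 6, 31, 90] (4 swaps)
Pass 2: [3, 55, 6, 31, 79, 90] (2 swaps)
Pass 3: [3, 6, 31, 55, 79, 90] (2 swaps)

After 3 passes: [3, 6, 31, 55, 79, 90]


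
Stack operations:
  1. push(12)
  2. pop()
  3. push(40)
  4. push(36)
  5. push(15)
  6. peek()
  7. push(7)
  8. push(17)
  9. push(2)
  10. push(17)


push(12) -> [12]
pop()->12, []
push(40) -> [40]
push(36) -> [40, 36]
push(15) -> [40, 36, 15]
peek()->15
push(7) -> [40, 36, 15, 7]
push(17) -> [40, 36, 15, 7, 17]
push(2) -> [40, 36, 15, 7, 17, 2]
push(17) -> [40, 36, 15, 7, 17, 2, 17]

Final stack: [40, 36, 15, 7, 17, 2, 17]


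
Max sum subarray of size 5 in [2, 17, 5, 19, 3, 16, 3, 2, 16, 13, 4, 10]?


[0:5]: 46
[1:6]: 60
[2:7]: 46
[3:8]: 43
[4:9]: 40
[5:10]: 50
[6:11]: 38
[7:12]: 45

Max: 60 at [1:6]


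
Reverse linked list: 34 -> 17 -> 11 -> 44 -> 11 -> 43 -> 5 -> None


Step 1: curr=34, set curr.next=prev(None) | reversed so far: 34
Step 2: curr=17, set curr.next=prev(34) | reversed so far: 17 -> 34
Step 3: curr=11, set curr.next=prev(17) | reversed so far: 11 -> 17 -> 34
Step 4: curr=44, set curr.next=prev(11) | reversed so far: 44 -> 11 -> 17 -> 34
Step 5: curr=11, set curr.next=prev(44) | reversed so far: 11 -> 44 -> 11 -> 17 -> 34
Step 6: curr=43, set curr.next=prev(11) | reversed so far: 43 -> 11 -> 44 -> 11 -> 17 -> 34
Step 7: curr=5, set curr.next=prev(43) | reversed so far: 5 -> 43 -> 11 -> 44 -> 11 -> 17 -> 34

5 -> 43 -> 11 -> 44 -> 11 -> 17 -> 34 -> None


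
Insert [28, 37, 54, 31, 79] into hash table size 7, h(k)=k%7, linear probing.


Insert 28: h=0 -> slot 0
Insert 37: h=2 -> slot 2
Insert 54: h=5 -> slot 5
Insert 31: h=3 -> slot 3
Insert 79: h=2, 2 probes -> slot 4

Table: [28, None, 37, 31, 79, 54, None]


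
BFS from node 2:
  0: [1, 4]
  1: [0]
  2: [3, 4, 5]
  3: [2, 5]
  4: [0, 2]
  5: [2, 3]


Visit 2, enqueue [3, 4, 5]
Visit 3, enqueue []
Visit 4, enqueue [0]
Visit 5, enqueue []
Visit 0, enqueue [1]
Visit 1, enqueue []

BFS order: [2, 3, 4, 5, 0, 1]


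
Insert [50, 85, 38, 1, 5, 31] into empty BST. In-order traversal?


Insert 50: root
Insert 85: R from 50
Insert 38: L from 50
Insert 1: L from 50 -> L from 38
Insert 5: L from 50 -> L from 38 -> R from 1
Insert 31: L from 50 -> L from 38 -> R from 1 -> R from 5

In-order: [1, 5, 31, 38, 50, 85]


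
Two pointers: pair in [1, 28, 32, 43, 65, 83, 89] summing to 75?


lo=0(1)+hi=6(89)=90
lo=0(1)+hi=5(83)=84
lo=0(1)+hi=4(65)=66
lo=1(28)+hi=4(65)=93
lo=1(28)+hi=3(43)=71
lo=2(32)+hi=3(43)=75

Yes: 32+43=75


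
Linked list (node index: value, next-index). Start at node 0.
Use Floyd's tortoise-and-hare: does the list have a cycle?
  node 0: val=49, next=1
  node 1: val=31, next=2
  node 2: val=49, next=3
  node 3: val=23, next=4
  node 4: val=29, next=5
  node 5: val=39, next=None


Floyd's tortoise (slow, +1) and hare (fast, +2):
  init: slow=0, fast=0
  step 1: slow=1, fast=2
  step 2: slow=2, fast=4
  step 3: fast 4->5->None, no cycle

Cycle: no


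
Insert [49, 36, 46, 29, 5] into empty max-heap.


Insert 49: [49]
Insert 36: [49, 36]
Insert 46: [49, 36, 46]
Insert 29: [49, 36, 46, 29]
Insert 5: [49, 36, 46, 29, 5]

Final heap: [49, 36, 46, 29, 5]


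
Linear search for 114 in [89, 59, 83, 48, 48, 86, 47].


i=0: 89!=114
i=1: 59!=114
i=2: 83!=114
i=3: 48!=114
i=4: 48!=114
i=5: 86!=114
i=6: 47!=114

Not found, 7 comps


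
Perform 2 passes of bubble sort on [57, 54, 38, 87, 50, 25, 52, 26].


Initial: [57, 54, 38, 87, 50, 25, 52, 26]
Pass 1: [54, 38, 57, 50, 25, 52, 26, 87] (6 swaps)
Pass 2: [38, 54, 50, 25, 52, 26, 57, 87] (5 swaps)

After 2 passes: [38, 54, 50, 25, 52, 26, 57, 87]


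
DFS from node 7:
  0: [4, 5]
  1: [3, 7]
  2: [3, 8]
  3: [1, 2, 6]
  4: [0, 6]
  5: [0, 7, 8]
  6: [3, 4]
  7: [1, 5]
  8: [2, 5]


Visit 7, push [5, 1]
Visit 1, push [3]
Visit 3, push [6, 2]
Visit 2, push [8]
Visit 8, push [5]
Visit 5, push [0]
Visit 0, push [4]
Visit 4, push [6]
Visit 6, push []

DFS order: [7, 1, 3, 2, 8, 5, 0, 4, 6]


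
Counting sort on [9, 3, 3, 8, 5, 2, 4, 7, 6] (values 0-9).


Input: [9, 3, 3, 8, 5, 2, 4, 7, 6]
Counts: [0, 0, 1, 2, 1, 1, 1, 1, 1, 1]

Sorted: [2, 3, 3, 4, 5, 6, 7, 8, 9]


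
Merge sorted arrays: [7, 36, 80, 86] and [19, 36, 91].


Take 7 from A
Take 19 from B
Take 36 from A
Take 36 from B
Take 80 from A
Take 86 from A

Merged: [7, 19, 36, 36, 80, 86, 91]


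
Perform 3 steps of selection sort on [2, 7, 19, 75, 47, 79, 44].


Initial: [2, 7, 19, 75, 47, 79, 44]
Step 1: min=2 at 0
  Swap: [2, 7, 19, 75, 47, 79, 44]
Step 2: min=7 at 1
  Swap: [2, 7, 19, 75, 47, 79, 44]
Step 3: min=19 at 2
  Swap: [2, 7, 19, 75, 47, 79, 44]

After 3 steps: [2, 7, 19, 75, 47, 79, 44]


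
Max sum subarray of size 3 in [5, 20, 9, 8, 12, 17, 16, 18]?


[0:3]: 34
[1:4]: 37
[2:5]: 29
[3:6]: 37
[4:7]: 45
[5:8]: 51

Max: 51 at [5:8]


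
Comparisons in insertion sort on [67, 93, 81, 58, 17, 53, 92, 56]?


Algorithm: insertion sort
Input: [67, 93, 81, 58, 17, 53, 92, 56]
Sorted: [17, 53, 56, 58, 67, 81, 92, 93]

23


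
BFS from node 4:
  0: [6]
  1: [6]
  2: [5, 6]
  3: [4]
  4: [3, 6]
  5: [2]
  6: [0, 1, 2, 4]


Visit 4, enqueue [3, 6]
Visit 3, enqueue []
Visit 6, enqueue [0, 1, 2]
Visit 0, enqueue []
Visit 1, enqueue []
Visit 2, enqueue [5]
Visit 5, enqueue []

BFS order: [4, 3, 6, 0, 1, 2, 5]


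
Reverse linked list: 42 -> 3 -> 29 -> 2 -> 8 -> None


Step 1: curr=42, set curr.next=prev(None) | reversed so far: 42
Step 2: curr=3, set curr.next=prev(42) | reversed so far: 3 -> 42
Step 3: curr=29, set curr.next=prev(3) | reversed so far: 29 -> 3 -> 42
Step 4: curr=2, set curr.next=prev(29) | reversed so far: 2 -> 29 -> 3 -> 42
Step 5: curr=8, set curr.next=prev(2) | reversed so far: 8 -> 2 -> 29 -> 3 -> 42

8 -> 2 -> 29 -> 3 -> 42 -> None


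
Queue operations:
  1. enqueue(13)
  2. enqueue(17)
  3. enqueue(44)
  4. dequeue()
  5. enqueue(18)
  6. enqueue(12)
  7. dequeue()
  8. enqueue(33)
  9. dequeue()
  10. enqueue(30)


enqueue(13) -> [13]
enqueue(17) -> [13, 17]
enqueue(44) -> [13, 17, 44]
dequeue()->13, [17, 44]
enqueue(18) -> [17, 44, 18]
enqueue(12) -> [17, 44, 18, 12]
dequeue()->17, [44, 18, 12]
enqueue(33) -> [44, 18, 12, 33]
dequeue()->44, [18, 12, 33]
enqueue(30) -> [18, 12, 33, 30]

Final queue: [18, 12, 33, 30]


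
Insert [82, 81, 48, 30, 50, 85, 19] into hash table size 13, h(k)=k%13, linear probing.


Insert 82: h=4 -> slot 4
Insert 81: h=3 -> slot 3
Insert 48: h=9 -> slot 9
Insert 30: h=4, 1 probes -> slot 5
Insert 50: h=11 -> slot 11
Insert 85: h=7 -> slot 7
Insert 19: h=6 -> slot 6

Table: [None, None, None, 81, 82, 30, 19, 85, None, 48, None, 50, None]


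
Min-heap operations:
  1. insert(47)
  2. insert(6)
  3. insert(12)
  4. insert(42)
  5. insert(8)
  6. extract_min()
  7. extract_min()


insert(47) -> [47]
insert(6) -> [6, 47]
insert(12) -> [6, 47, 12]
insert(42) -> [6, 42, 12, 47]
insert(8) -> [6, 8, 12, 47, 42]
extract_min()->6, [8, 42, 12, 47]
extract_min()->8, [12, 42, 47]

Final heap: [12, 42, 47]


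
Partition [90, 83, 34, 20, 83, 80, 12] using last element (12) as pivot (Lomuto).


Pivot: 12
Place pivot at 0: [12, 83, 34, 20, 83, 80, 90]

Partitioned: [12, 83, 34, 20, 83, 80, 90]


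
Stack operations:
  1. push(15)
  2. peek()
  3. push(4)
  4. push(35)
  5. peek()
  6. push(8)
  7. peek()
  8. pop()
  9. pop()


push(15) -> [15]
peek()->15
push(4) -> [15, 4]
push(35) -> [15, 4, 35]
peek()->35
push(8) -> [15, 4, 35, 8]
peek()->8
pop()->8, [15, 4, 35]
pop()->35, [15, 4]

Final stack: [15, 4]


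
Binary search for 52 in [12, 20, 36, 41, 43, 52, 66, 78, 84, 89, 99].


Step 1: lo=0, hi=10, mid=5, val=52

Found at index 5


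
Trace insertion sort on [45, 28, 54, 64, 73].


Initial: [45, 28, 54, 64, 73]
Insert 28: [28, 45, 54, 64, 73]
Insert 54: [28, 45, 54, 64, 73]
Insert 64: [28, 45, 54, 64, 73]
Insert 73: [28, 45, 54, 64, 73]

Sorted: [28, 45, 54, 64, 73]


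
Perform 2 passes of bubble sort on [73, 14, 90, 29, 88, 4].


Initial: [73, 14, 90, 29, 88, 4]
Pass 1: [14, 73, 29, 88, 4, 90] (4 swaps)
Pass 2: [14, 29, 73, 4, 88, 90] (2 swaps)

After 2 passes: [14, 29, 73, 4, 88, 90]


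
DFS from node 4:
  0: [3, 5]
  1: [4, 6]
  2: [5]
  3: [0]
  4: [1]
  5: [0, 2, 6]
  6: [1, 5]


Visit 4, push [1]
Visit 1, push [6]
Visit 6, push [5]
Visit 5, push [2, 0]
Visit 0, push [3]
Visit 3, push []
Visit 2, push []

DFS order: [4, 1, 6, 5, 0, 3, 2]


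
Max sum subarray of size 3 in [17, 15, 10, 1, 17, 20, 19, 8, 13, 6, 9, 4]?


[0:3]: 42
[1:4]: 26
[2:5]: 28
[3:6]: 38
[4:7]: 56
[5:8]: 47
[6:9]: 40
[7:10]: 27
[8:11]: 28
[9:12]: 19

Max: 56 at [4:7]


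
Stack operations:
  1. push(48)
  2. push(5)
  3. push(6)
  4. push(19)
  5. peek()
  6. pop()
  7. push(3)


push(48) -> [48]
push(5) -> [48, 5]
push(6) -> [48, 5, 6]
push(19) -> [48, 5, 6, 19]
peek()->19
pop()->19, [48, 5, 6]
push(3) -> [48, 5, 6, 3]

Final stack: [48, 5, 6, 3]


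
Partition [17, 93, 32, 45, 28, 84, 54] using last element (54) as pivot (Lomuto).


Pivot: 54
  17 <= 54: advance i (no swap)
  32 <= 54: swap -> [17, 32, 93, 45, 28, 84, 54]
  45 <= 54: swap -> [17, 32, 45, 93, 28, 84, 54]
  28 <= 54: swap -> [17, 32, 45, 28, 93, 84, 54]
Place pivot at 4: [17, 32, 45, 28, 54, 84, 93]

Partitioned: [17, 32, 45, 28, 54, 84, 93]


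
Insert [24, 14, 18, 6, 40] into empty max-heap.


Insert 24: [24]
Insert 14: [24, 14]
Insert 18: [24, 14, 18]
Insert 6: [24, 14, 18, 6]
Insert 40: [40, 24, 18, 6, 14]

Final heap: [40, 24, 18, 6, 14]


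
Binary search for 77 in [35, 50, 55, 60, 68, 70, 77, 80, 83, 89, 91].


Step 1: lo=0, hi=10, mid=5, val=70
Step 2: lo=6, hi=10, mid=8, val=83
Step 3: lo=6, hi=7, mid=6, val=77

Found at index 6


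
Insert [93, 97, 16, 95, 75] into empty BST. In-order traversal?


Insert 93: root
Insert 97: R from 93
Insert 16: L from 93
Insert 95: R from 93 -> L from 97
Insert 75: L from 93 -> R from 16

In-order: [16, 75, 93, 95, 97]


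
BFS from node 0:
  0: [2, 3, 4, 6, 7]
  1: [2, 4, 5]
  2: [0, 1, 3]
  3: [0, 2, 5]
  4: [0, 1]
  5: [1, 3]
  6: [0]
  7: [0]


Visit 0, enqueue [2, 3, 4, 6, 7]
Visit 2, enqueue [1]
Visit 3, enqueue [5]
Visit 4, enqueue []
Visit 6, enqueue []
Visit 7, enqueue []
Visit 1, enqueue []
Visit 5, enqueue []

BFS order: [0, 2, 3, 4, 6, 7, 1, 5]


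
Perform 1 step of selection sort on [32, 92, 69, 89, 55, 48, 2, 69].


Initial: [32, 92, 69, 89, 55, 48, 2, 69]
Step 1: min=2 at 6
  Swap: [2, 92, 69, 89, 55, 48, 32, 69]

After 1 step: [2, 92, 69, 89, 55, 48, 32, 69]


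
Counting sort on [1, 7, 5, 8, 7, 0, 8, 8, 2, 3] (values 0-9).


Input: [1, 7, 5, 8, 7, 0, 8, 8, 2, 3]
Counts: [1, 1, 1, 1, 0, 1, 0, 2, 3, 0]

Sorted: [0, 1, 2, 3, 5, 7, 7, 8, 8, 8]


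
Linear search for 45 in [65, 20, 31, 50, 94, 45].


i=0: 65!=45
i=1: 20!=45
i=2: 31!=45
i=3: 50!=45
i=4: 94!=45
i=5: 45==45 found!

Found at 5, 6 comps


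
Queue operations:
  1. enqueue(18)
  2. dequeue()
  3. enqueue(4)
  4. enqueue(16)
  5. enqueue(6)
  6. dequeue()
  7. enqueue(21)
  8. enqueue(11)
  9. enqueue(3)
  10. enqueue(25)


enqueue(18) -> [18]
dequeue()->18, []
enqueue(4) -> [4]
enqueue(16) -> [4, 16]
enqueue(6) -> [4, 16, 6]
dequeue()->4, [16, 6]
enqueue(21) -> [16, 6, 21]
enqueue(11) -> [16, 6, 21, 11]
enqueue(3) -> [16, 6, 21, 11, 3]
enqueue(25) -> [16, 6, 21, 11, 3, 25]

Final queue: [16, 6, 21, 11, 3, 25]


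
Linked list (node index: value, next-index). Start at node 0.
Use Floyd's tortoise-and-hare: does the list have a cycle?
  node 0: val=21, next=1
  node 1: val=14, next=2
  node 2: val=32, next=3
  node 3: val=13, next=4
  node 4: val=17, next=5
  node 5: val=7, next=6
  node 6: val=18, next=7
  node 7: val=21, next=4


Floyd's tortoise (slow, +1) and hare (fast, +2):
  init: slow=0, fast=0
  step 1: slow=1, fast=2
  step 2: slow=2, fast=4
  step 3: slow=3, fast=6
  step 4: slow=4, fast=4
  slow == fast at node 4: cycle detected

Cycle: yes


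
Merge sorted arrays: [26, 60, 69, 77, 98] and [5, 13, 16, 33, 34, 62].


Take 5 from B
Take 13 from B
Take 16 from B
Take 26 from A
Take 33 from B
Take 34 from B
Take 60 from A
Take 62 from B

Merged: [5, 13, 16, 26, 33, 34, 60, 62, 69, 77, 98]


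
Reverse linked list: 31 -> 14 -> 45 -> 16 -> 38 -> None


Step 1: curr=31, set curr.next=prev(None) | reversed so far: 31
Step 2: curr=14, set curr.next=prev(31) | reversed so far: 14 -> 31
Step 3: curr=45, set curr.next=prev(14) | reversed so far: 45 -> 14 -> 31
Step 4: curr=16, set curr.next=prev(45) | reversed so far: 16 -> 45 -> 14 -> 31
Step 5: curr=38, set curr.next=prev(16) | reversed so far: 38 -> 16 -> 45 -> 14 -> 31

38 -> 16 -> 45 -> 14 -> 31 -> None


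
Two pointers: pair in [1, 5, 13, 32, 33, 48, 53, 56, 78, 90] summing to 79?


lo=0(1)+hi=9(90)=91
lo=0(1)+hi=8(78)=79

Yes: 1+78=79


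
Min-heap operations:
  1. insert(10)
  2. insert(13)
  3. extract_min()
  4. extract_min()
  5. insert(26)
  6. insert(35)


insert(10) -> [10]
insert(13) -> [10, 13]
extract_min()->10, [13]
extract_min()->13, []
insert(26) -> [26]
insert(35) -> [26, 35]

Final heap: [26, 35]


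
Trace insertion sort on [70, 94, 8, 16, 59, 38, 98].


Initial: [70, 94, 8, 16, 59, 38, 98]
Insert 94: [70, 94, 8, 16, 59, 38, 98]
Insert 8: [8, 70, 94, 16, 59, 38, 98]
Insert 16: [8, 16, 70, 94, 59, 38, 98]
Insert 59: [8, 16, 59, 70, 94, 38, 98]
Insert 38: [8, 16, 38, 59, 70, 94, 98]
Insert 98: [8, 16, 38, 59, 70, 94, 98]

Sorted: [8, 16, 38, 59, 70, 94, 98]


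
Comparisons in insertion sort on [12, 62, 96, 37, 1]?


Algorithm: insertion sort
Input: [12, 62, 96, 37, 1]
Sorted: [1, 12, 37, 62, 96]

9


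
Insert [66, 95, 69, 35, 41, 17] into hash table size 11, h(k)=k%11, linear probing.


Insert 66: h=0 -> slot 0
Insert 95: h=7 -> slot 7
Insert 69: h=3 -> slot 3
Insert 35: h=2 -> slot 2
Insert 41: h=8 -> slot 8
Insert 17: h=6 -> slot 6

Table: [66, None, 35, 69, None, None, 17, 95, 41, None, None]


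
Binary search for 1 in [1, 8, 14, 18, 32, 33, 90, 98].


Step 1: lo=0, hi=7, mid=3, val=18
Step 2: lo=0, hi=2, mid=1, val=8
Step 3: lo=0, hi=0, mid=0, val=1

Found at index 0


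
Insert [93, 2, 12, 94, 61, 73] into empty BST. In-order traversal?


Insert 93: root
Insert 2: L from 93
Insert 12: L from 93 -> R from 2
Insert 94: R from 93
Insert 61: L from 93 -> R from 2 -> R from 12
Insert 73: L from 93 -> R from 2 -> R from 12 -> R from 61

In-order: [2, 12, 61, 73, 93, 94]


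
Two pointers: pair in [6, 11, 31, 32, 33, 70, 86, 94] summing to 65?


lo=0(6)+hi=7(94)=100
lo=0(6)+hi=6(86)=92
lo=0(6)+hi=5(70)=76
lo=0(6)+hi=4(33)=39
lo=1(11)+hi=4(33)=44
lo=2(31)+hi=4(33)=64
lo=3(32)+hi=4(33)=65

Yes: 32+33=65


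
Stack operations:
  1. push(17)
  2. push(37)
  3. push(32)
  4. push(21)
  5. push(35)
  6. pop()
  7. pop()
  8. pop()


push(17) -> [17]
push(37) -> [17, 37]
push(32) -> [17, 37, 32]
push(21) -> [17, 37, 32, 21]
push(35) -> [17, 37, 32, 21, 35]
pop()->35, [17, 37, 32, 21]
pop()->21, [17, 37, 32]
pop()->32, [17, 37]

Final stack: [17, 37]


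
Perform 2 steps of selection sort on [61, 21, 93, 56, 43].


Initial: [61, 21, 93, 56, 43]
Step 1: min=21 at 1
  Swap: [21, 61, 93, 56, 43]
Step 2: min=43 at 4
  Swap: [21, 43, 93, 56, 61]

After 2 steps: [21, 43, 93, 56, 61]


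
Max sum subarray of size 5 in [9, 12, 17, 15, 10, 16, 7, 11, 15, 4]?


[0:5]: 63
[1:6]: 70
[2:7]: 65
[3:8]: 59
[4:9]: 59
[5:10]: 53

Max: 70 at [1:6]


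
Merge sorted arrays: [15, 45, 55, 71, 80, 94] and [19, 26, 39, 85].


Take 15 from A
Take 19 from B
Take 26 from B
Take 39 from B
Take 45 from A
Take 55 from A
Take 71 from A
Take 80 from A
Take 85 from B

Merged: [15, 19, 26, 39, 45, 55, 71, 80, 85, 94]


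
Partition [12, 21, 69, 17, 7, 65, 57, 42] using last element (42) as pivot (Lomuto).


Pivot: 42
  12 <= 42: advance i (no swap)
  21 <= 42: advance i (no swap)
  17 <= 42: swap -> [12, 21, 17, 69, 7, 65, 57, 42]
  7 <= 42: swap -> [12, 21, 17, 7, 69, 65, 57, 42]
Place pivot at 4: [12, 21, 17, 7, 42, 65, 57, 69]

Partitioned: [12, 21, 17, 7, 42, 65, 57, 69]


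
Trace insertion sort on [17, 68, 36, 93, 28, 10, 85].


Initial: [17, 68, 36, 93, 28, 10, 85]
Insert 68: [17, 68, 36, 93, 28, 10, 85]
Insert 36: [17, 36, 68, 93, 28, 10, 85]
Insert 93: [17, 36, 68, 93, 28, 10, 85]
Insert 28: [17, 28, 36, 68, 93, 10, 85]
Insert 10: [10, 17, 28, 36, 68, 93, 85]
Insert 85: [10, 17, 28, 36, 68, 85, 93]

Sorted: [10, 17, 28, 36, 68, 85, 93]


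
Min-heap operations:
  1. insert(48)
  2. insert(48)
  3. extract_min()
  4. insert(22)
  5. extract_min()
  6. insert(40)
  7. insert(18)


insert(48) -> [48]
insert(48) -> [48, 48]
extract_min()->48, [48]
insert(22) -> [22, 48]
extract_min()->22, [48]
insert(40) -> [40, 48]
insert(18) -> [18, 48, 40]

Final heap: [18, 48, 40]


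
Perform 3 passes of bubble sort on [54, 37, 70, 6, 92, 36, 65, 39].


Initial: [54, 37, 70, 6, 92, 36, 65, 39]
Pass 1: [37, 54, 6, 70, 36, 65, 39, 92] (5 swaps)
Pass 2: [37, 6, 54, 36, 65, 39, 70, 92] (4 swaps)
Pass 3: [6, 37, 36, 54, 39, 65, 70, 92] (3 swaps)

After 3 passes: [6, 37, 36, 54, 39, 65, 70, 92]


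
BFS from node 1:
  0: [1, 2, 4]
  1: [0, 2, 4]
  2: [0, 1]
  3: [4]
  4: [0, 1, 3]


Visit 1, enqueue [0, 2, 4]
Visit 0, enqueue []
Visit 2, enqueue []
Visit 4, enqueue [3]
Visit 3, enqueue []

BFS order: [1, 0, 2, 4, 3]


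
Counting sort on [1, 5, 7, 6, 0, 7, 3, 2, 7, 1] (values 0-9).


Input: [1, 5, 7, 6, 0, 7, 3, 2, 7, 1]
Counts: [1, 2, 1, 1, 0, 1, 1, 3, 0, 0]

Sorted: [0, 1, 1, 2, 3, 5, 6, 7, 7, 7]


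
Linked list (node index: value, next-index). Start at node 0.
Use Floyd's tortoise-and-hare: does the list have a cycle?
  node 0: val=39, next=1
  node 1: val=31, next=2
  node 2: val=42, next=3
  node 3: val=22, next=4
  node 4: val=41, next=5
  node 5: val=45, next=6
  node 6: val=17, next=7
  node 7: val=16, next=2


Floyd's tortoise (slow, +1) and hare (fast, +2):
  init: slow=0, fast=0
  step 1: slow=1, fast=2
  step 2: slow=2, fast=4
  step 3: slow=3, fast=6
  step 4: slow=4, fast=2
  step 5: slow=5, fast=4
  step 6: slow=6, fast=6
  slow == fast at node 6: cycle detected

Cycle: yes


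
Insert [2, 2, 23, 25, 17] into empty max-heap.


Insert 2: [2]
Insert 2: [2, 2]
Insert 23: [23, 2, 2]
Insert 25: [25, 23, 2, 2]
Insert 17: [25, 23, 2, 2, 17]

Final heap: [25, 23, 2, 2, 17]


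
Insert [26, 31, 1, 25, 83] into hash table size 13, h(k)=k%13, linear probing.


Insert 26: h=0 -> slot 0
Insert 31: h=5 -> slot 5
Insert 1: h=1 -> slot 1
Insert 25: h=12 -> slot 12
Insert 83: h=5, 1 probes -> slot 6

Table: [26, 1, None, None, None, 31, 83, None, None, None, None, None, 25]


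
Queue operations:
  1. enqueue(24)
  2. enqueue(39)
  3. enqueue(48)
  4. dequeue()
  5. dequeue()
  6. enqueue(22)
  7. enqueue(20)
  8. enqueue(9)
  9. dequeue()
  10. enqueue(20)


enqueue(24) -> [24]
enqueue(39) -> [24, 39]
enqueue(48) -> [24, 39, 48]
dequeue()->24, [39, 48]
dequeue()->39, [48]
enqueue(22) -> [48, 22]
enqueue(20) -> [48, 22, 20]
enqueue(9) -> [48, 22, 20, 9]
dequeue()->48, [22, 20, 9]
enqueue(20) -> [22, 20, 9, 20]

Final queue: [22, 20, 9, 20]


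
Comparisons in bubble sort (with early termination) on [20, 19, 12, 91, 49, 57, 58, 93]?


Algorithm: bubble sort (with early termination)
Input: [20, 19, 12, 91, 49, 57, 58, 93]
Sorted: [12, 19, 20, 49, 57, 58, 91, 93]

18


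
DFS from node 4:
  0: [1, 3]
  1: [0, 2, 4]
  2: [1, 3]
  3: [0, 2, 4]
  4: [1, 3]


Visit 4, push [3, 1]
Visit 1, push [2, 0]
Visit 0, push [3]
Visit 3, push [2]
Visit 2, push []

DFS order: [4, 1, 0, 3, 2]


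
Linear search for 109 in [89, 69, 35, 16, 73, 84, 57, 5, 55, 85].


i=0: 89!=109
i=1: 69!=109
i=2: 35!=109
i=3: 16!=109
i=4: 73!=109
i=5: 84!=109
i=6: 57!=109
i=7: 5!=109
i=8: 55!=109
i=9: 85!=109

Not found, 10 comps


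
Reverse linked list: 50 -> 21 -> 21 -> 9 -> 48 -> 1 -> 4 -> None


Step 1: curr=50, set curr.next=prev(None) | reversed so far: 50
Step 2: curr=21, set curr.next=prev(50) | reversed so far: 21 -> 50
Step 3: curr=21, set curr.next=prev(21) | reversed so far: 21 -> 21 -> 50
Step 4: curr=9, set curr.next=prev(21) | reversed so far: 9 -> 21 -> 21 -> 50
Step 5: curr=48, set curr.next=prev(9) | reversed so far: 48 -> 9 -> 21 -> 21 -> 50
Step 6: curr=1, set curr.next=prev(48) | reversed so far: 1 -> 48 -> 9 -> 21 -> 21 -> 50
Step 7: curr=4, set curr.next=prev(1) | reversed so far: 4 -> 1 -> 48 -> 9 -> 21 -> 21 -> 50

4 -> 1 -> 48 -> 9 -> 21 -> 21 -> 50 -> None
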